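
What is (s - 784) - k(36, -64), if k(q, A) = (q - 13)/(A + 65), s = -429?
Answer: -1236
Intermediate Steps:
k(q, A) = (-13 + q)/(65 + A)
(s - 784) - k(36, -64) = (-429 - 784) - (-13 + 36)/(65 - 64) = -1213 - 23/1 = -1213 - 23 = -1236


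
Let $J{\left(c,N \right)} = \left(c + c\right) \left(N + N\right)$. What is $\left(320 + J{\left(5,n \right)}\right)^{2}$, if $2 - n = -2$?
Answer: $160000$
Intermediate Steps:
$n = 4$ ($n = 2 - -2 = 2 + 2 = 4$)
$J{\left(c,N \right)} = 4 N c$ ($J{\left(c,N \right)} = 2 c 2 N = 4 N c$)
$\left(320 + J{\left(5,n \right)}\right)^{2} = \left(320 + 4 \cdot 4 \cdot 5\right)^{2} = \left(320 + 80\right)^{2} = 400^{2} = 160000$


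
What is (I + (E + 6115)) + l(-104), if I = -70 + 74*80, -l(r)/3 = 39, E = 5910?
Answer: 17758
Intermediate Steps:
l(r) = -117 (l(r) = -3*39 = -117)
I = 5850 (I = -70 + 5920 = 5850)
(I + (E + 6115)) + l(-104) = (5850 + (5910 + 6115)) - 117 = (5850 + 12025) - 117 = 17875 - 117 = 17758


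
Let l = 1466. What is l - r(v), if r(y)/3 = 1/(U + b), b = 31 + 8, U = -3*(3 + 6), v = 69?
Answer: 5863/4 ≈ 1465.8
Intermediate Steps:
U = -27 (U = -3*9 = -27)
b = 39
r(y) = 1/4 (r(y) = 3/(-27 + 39) = 3/12 = 3*(1/12) = 1/4)
l - r(v) = 1466 - 1*1/4 = 1466 - 1/4 = 5863/4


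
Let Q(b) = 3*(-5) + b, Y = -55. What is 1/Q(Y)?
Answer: -1/70 ≈ -0.014286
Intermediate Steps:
Q(b) = -15 + b
1/Q(Y) = 1/(-15 - 55) = 1/(-70) = -1/70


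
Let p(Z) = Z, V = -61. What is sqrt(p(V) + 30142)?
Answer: sqrt(30081) ≈ 173.44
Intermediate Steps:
sqrt(p(V) + 30142) = sqrt(-61 + 30142) = sqrt(30081)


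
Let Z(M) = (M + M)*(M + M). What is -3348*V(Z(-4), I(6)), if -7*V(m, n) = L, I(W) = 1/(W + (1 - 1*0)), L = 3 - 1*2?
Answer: 3348/7 ≈ 478.29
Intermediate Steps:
Z(M) = 4*M² (Z(M) = (2*M)*(2*M) = 4*M²)
L = 1 (L = 3 - 2 = 1)
I(W) = 1/(1 + W) (I(W) = 1/(W + (1 + 0)) = 1/(W + 1) = 1/(1 + W))
V(m, n) = -⅐ (V(m, n) = -⅐*1 = -⅐)
-3348*V(Z(-4), I(6)) = -3348*(-⅐) = 3348/7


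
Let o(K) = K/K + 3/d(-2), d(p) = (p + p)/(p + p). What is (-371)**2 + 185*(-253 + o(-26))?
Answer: 91576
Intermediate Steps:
d(p) = 1 (d(p) = (2*p)/((2*p)) = (2*p)*(1/(2*p)) = 1)
o(K) = 4 (o(K) = K/K + 3/1 = 1 + 3*1 = 1 + 3 = 4)
(-371)**2 + 185*(-253 + o(-26)) = (-371)**2 + 185*(-253 + 4) = 137641 + 185*(-249) = 137641 - 46065 = 91576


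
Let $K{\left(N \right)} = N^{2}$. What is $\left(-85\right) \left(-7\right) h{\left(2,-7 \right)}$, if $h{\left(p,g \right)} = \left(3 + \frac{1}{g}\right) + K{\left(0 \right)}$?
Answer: $1700$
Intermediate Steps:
$h{\left(p,g \right)} = 3 + \frac{1}{g}$ ($h{\left(p,g \right)} = \left(3 + \frac{1}{g}\right) + 0^{2} = \left(3 + \frac{1}{g}\right) + 0 = 3 + \frac{1}{g}$)
$\left(-85\right) \left(-7\right) h{\left(2,-7 \right)} = \left(-85\right) \left(-7\right) \left(3 + \frac{1}{-7}\right) = 595 \left(3 - \frac{1}{7}\right) = 595 \cdot \frac{20}{7} = 1700$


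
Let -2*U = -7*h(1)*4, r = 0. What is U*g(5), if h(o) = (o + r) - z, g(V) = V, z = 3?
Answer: -140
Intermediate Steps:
h(o) = -3 + o (h(o) = (o + 0) - 1*3 = o - 3 = -3 + o)
U = -28 (U = -(-7*(-3 + 1))*4/2 = -(-7*(-2))*4/2 = -7*4 = -½*56 = -28)
U*g(5) = -28*5 = -140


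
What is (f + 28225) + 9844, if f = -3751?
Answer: 34318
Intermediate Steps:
(f + 28225) + 9844 = (-3751 + 28225) + 9844 = 24474 + 9844 = 34318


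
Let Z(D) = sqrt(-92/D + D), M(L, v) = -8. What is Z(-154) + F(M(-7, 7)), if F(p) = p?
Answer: -8 + 2*I*sqrt(227381)/77 ≈ -8.0 + 12.386*I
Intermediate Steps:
Z(D) = sqrt(D - 92/D)
Z(-154) + F(M(-7, 7)) = sqrt(-154 - 92/(-154)) - 8 = sqrt(-154 - 92*(-1/154)) - 8 = sqrt(-154 + 46/77) - 8 = sqrt(-11812/77) - 8 = 2*I*sqrt(227381)/77 - 8 = -8 + 2*I*sqrt(227381)/77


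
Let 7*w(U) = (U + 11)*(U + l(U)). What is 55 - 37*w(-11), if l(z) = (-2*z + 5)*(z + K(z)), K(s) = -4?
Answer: 55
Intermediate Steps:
l(z) = (-4 + z)*(5 - 2*z) (l(z) = (-2*z + 5)*(z - 4) = (5 - 2*z)*(-4 + z) = (-4 + z)*(5 - 2*z))
w(U) = (11 + U)*(-20 - 2*U² + 14*U)/7 (w(U) = ((U + 11)*(U + (-20 - 2*U² + 13*U)))/7 = ((11 + U)*(-20 - 2*U² + 14*U))/7 = (11 + U)*(-20 - 2*U² + 14*U)/7)
55 - 37*w(-11) = 55 - 37*(-220/7 - 8/7*(-11)² - 2/7*(-11)³ + (134/7)*(-11)) = 55 - 37*(-220/7 - 8/7*121 - 2/7*(-1331) - 1474/7) = 55 - 37*(-220/7 - 968/7 + 2662/7 - 1474/7) = 55 - 37*0 = 55 + 0 = 55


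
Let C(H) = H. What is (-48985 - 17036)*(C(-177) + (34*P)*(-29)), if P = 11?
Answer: 727749483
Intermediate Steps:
(-48985 - 17036)*(C(-177) + (34*P)*(-29)) = (-48985 - 17036)*(-177 + (34*11)*(-29)) = -66021*(-177 + 374*(-29)) = -66021*(-177 - 10846) = -66021*(-11023) = 727749483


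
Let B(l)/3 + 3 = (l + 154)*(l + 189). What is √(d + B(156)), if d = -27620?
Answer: √293221 ≈ 541.50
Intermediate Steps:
B(l) = -9 + 3*(154 + l)*(189 + l) (B(l) = -9 + 3*((l + 154)*(l + 189)) = -9 + 3*((154 + l)*(189 + l)) = -9 + 3*(154 + l)*(189 + l))
√(d + B(156)) = √(-27620 + (87309 + 3*156² + 1029*156)) = √(-27620 + (87309 + 3*24336 + 160524)) = √(-27620 + (87309 + 73008 + 160524)) = √(-27620 + 320841) = √293221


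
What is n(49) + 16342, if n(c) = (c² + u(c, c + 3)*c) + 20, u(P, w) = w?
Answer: 21311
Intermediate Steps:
n(c) = 20 + c² + c*(3 + c) (n(c) = (c² + (c + 3)*c) + 20 = (c² + (3 + c)*c) + 20 = (c² + c*(3 + c)) + 20 = 20 + c² + c*(3 + c))
n(49) + 16342 = (20 + 49² + 49*(3 + 49)) + 16342 = (20 + 2401 + 49*52) + 16342 = (20 + 2401 + 2548) + 16342 = 4969 + 16342 = 21311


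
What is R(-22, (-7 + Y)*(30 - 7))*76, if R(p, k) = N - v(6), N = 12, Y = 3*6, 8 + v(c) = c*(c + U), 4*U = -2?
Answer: -988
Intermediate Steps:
U = -½ (U = (¼)*(-2) = -½ ≈ -0.50000)
v(c) = -8 + c*(-½ + c) (v(c) = -8 + c*(c - ½) = -8 + c*(-½ + c))
Y = 18
R(p, k) = -13 (R(p, k) = 12 - (-8 + 6² - ½*6) = 12 - (-8 + 36 - 3) = 12 - 1*25 = 12 - 25 = -13)
R(-22, (-7 + Y)*(30 - 7))*76 = -13*76 = -988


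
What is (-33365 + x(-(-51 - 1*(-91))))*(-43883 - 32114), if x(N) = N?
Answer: 2538679785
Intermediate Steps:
(-33365 + x(-(-51 - 1*(-91))))*(-43883 - 32114) = (-33365 - (-51 - 1*(-91)))*(-43883 - 32114) = (-33365 - (-51 + 91))*(-75997) = (-33365 - 1*40)*(-75997) = (-33365 - 40)*(-75997) = -33405*(-75997) = 2538679785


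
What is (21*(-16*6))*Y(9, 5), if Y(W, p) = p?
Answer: -10080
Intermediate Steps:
(21*(-16*6))*Y(9, 5) = (21*(-16*6))*5 = (21*(-96))*5 = -2016*5 = -10080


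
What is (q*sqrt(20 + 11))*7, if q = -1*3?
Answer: -21*sqrt(31) ≈ -116.92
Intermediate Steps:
q = -3
(q*sqrt(20 + 11))*7 = -3*sqrt(20 + 11)*7 = -3*sqrt(31)*7 = -21*sqrt(31)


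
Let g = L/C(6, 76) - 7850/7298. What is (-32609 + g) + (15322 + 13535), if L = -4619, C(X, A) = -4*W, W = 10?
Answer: -530944189/145960 ≈ -3637.6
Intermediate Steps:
C(X, A) = -40 (C(X, A) = -4*10 = -40)
g = 16697731/145960 (g = -4619/(-40) - 7850/7298 = -4619*(-1/40) - 7850*1/7298 = 4619/40 - 3925/3649 = 16697731/145960 ≈ 114.40)
(-32609 + g) + (15322 + 13535) = (-32609 + 16697731/145960) + (15322 + 13535) = -4742911909/145960 + 28857 = -530944189/145960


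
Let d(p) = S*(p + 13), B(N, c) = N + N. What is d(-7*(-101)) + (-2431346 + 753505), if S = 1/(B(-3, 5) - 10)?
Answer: -1677886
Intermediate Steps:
B(N, c) = 2*N
S = -1/16 (S = 1/(2*(-3) - 10) = 1/(-6 - 10) = 1/(-16) = -1/16 ≈ -0.062500)
d(p) = -13/16 - p/16 (d(p) = -(p + 13)/16 = -(13 + p)/16 = -13/16 - p/16)
d(-7*(-101)) + (-2431346 + 753505) = (-13/16 - (-7)*(-101)/16) + (-2431346 + 753505) = (-13/16 - 1/16*707) - 1677841 = (-13/16 - 707/16) - 1677841 = -45 - 1677841 = -1677886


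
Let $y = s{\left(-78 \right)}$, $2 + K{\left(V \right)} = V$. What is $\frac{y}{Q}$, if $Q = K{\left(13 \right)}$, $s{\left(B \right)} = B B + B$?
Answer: $546$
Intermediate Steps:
$K{\left(V \right)} = -2 + V$
$s{\left(B \right)} = B + B^{2}$ ($s{\left(B \right)} = B^{2} + B = B + B^{2}$)
$Q = 11$ ($Q = -2 + 13 = 11$)
$y = 6006$ ($y = - 78 \left(1 - 78\right) = \left(-78\right) \left(-77\right) = 6006$)
$\frac{y}{Q} = \frac{6006}{11} = 6006 \cdot \frac{1}{11} = 546$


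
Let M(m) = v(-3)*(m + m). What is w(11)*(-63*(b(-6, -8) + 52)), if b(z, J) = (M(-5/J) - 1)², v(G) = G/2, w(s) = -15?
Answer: 3644865/64 ≈ 56951.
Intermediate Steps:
v(G) = G/2 (v(G) = G*(½) = G/2)
M(m) = -3*m (M(m) = ((½)*(-3))*(m + m) = -3*m)
b(z, J) = (-1 + 15/J)² (b(z, J) = (-(-15)/J - 1)² = (15/J - 1)² = (-1 + 15/J)²)
w(11)*(-63*(b(-6, -8) + 52)) = -(-945)*((-15 - 8)²/(-8)² + 52) = -(-945)*((1/64)*(-23)² + 52) = -(-945)*((1/64)*529 + 52) = -(-945)*(529/64 + 52) = -(-945)*3857/64 = -15*(-242991/64) = 3644865/64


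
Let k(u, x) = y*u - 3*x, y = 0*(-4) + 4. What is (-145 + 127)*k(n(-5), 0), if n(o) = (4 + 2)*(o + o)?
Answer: 4320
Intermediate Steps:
y = 4 (y = 0 + 4 = 4)
n(o) = 12*o (n(o) = 6*(2*o) = 12*o)
k(u, x) = -3*x + 4*u (k(u, x) = 4*u - 3*x = -3*x + 4*u)
(-145 + 127)*k(n(-5), 0) = (-145 + 127)*(-3*0 + 4*(12*(-5))) = -18*(0 + 4*(-60)) = -18*(0 - 240) = -18*(-240) = 4320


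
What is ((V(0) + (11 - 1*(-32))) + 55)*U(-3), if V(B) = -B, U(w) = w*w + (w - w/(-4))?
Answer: 1029/2 ≈ 514.50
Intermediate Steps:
U(w) = w² + 5*w/4 (U(w) = w² + (w - w*(-1)/4) = w² + (w - (-1)*w/4) = w² + (w + w/4) = w² + 5*w/4)
((V(0) + (11 - 1*(-32))) + 55)*U(-3) = ((-1*0 + (11 - 1*(-32))) + 55)*((¼)*(-3)*(5 + 4*(-3))) = ((0 + (11 + 32)) + 55)*((¼)*(-3)*(5 - 12)) = ((0 + 43) + 55)*((¼)*(-3)*(-7)) = (43 + 55)*(21/4) = 98*(21/4) = 1029/2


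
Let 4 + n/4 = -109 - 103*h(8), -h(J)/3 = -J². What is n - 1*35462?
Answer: -115018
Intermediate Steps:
h(J) = 3*J² (h(J) = -(-3)*J² = 3*J²)
n = -79556 (n = -16 + 4*(-109 - 309*8²) = -16 + 4*(-109 - 309*64) = -16 + 4*(-109 - 103*192) = -16 + 4*(-109 - 19776) = -16 + 4*(-19885) = -16 - 79540 = -79556)
n - 1*35462 = -79556 - 1*35462 = -79556 - 35462 = -115018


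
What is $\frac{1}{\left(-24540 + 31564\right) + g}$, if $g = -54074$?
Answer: $- \frac{1}{47050} \approx -2.1254 \cdot 10^{-5}$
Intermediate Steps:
$\frac{1}{\left(-24540 + 31564\right) + g} = \frac{1}{\left(-24540 + 31564\right) - 54074} = \frac{1}{7024 - 54074} = \frac{1}{-47050} = - \frac{1}{47050}$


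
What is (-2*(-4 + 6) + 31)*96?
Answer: 2592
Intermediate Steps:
(-2*(-4 + 6) + 31)*96 = (-2*2 + 31)*96 = (-4 + 31)*96 = 27*96 = 2592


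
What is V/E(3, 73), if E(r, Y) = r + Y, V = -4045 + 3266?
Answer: -41/4 ≈ -10.250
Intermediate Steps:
V = -779
E(r, Y) = Y + r
V/E(3, 73) = -779/(73 + 3) = -779/76 = -779*1/76 = -41/4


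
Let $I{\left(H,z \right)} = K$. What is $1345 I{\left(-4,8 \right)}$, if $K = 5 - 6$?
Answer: $-1345$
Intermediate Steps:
$K = -1$ ($K = 5 - 6 = -1$)
$I{\left(H,z \right)} = -1$
$1345 I{\left(-4,8 \right)} = 1345 \left(-1\right) = -1345$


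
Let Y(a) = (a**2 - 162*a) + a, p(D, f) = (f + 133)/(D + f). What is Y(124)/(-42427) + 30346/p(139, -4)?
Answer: 57937235674/1824361 ≈ 31758.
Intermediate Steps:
p(D, f) = (133 + f)/(D + f)
Y(a) = a**2 - 161*a
Y(124)/(-42427) + 30346/p(139, -4) = (124*(-161 + 124))/(-42427) + 30346/(((133 - 4)/(139 - 4))) = (124*(-37))*(-1/42427) + 30346/((129/135)) = -4588*(-1/42427) + 30346/(((1/135)*129)) = 4588/42427 + 30346/(43/45) = 4588/42427 + 30346*(45/43) = 4588/42427 + 1365570/43 = 57937235674/1824361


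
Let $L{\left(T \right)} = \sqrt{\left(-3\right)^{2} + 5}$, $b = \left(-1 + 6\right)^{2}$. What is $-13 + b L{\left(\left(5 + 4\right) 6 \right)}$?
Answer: $-13 + 25 \sqrt{14} \approx 80.541$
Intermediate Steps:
$b = 25$ ($b = 5^{2} = 25$)
$L{\left(T \right)} = \sqrt{14}$ ($L{\left(T \right)} = \sqrt{9 + 5} = \sqrt{14}$)
$-13 + b L{\left(\left(5 + 4\right) 6 \right)} = -13 + 25 \sqrt{14}$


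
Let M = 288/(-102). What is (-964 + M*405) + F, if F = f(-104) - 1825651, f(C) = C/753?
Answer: -23397138703/12801 ≈ -1.8278e+6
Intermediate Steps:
f(C) = C/753 (f(C) = C*(1/753) = C/753)
F = -1374715307/753 (F = (1/753)*(-104) - 1825651 = -104/753 - 1825651 = -1374715307/753 ≈ -1.8257e+6)
M = -48/17 (M = 288*(-1/102) = -48/17 ≈ -2.8235)
(-964 + M*405) + F = (-964 - 48/17*405) - 1374715307/753 = (-964 - 19440/17) - 1374715307/753 = -35828/17 - 1374715307/753 = -23397138703/12801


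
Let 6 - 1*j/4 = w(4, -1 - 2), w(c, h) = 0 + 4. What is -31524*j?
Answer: -252192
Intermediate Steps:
w(c, h) = 4
j = 8 (j = 24 - 4*4 = 24 - 16 = 8)
-31524*j = -31524*8 = -252192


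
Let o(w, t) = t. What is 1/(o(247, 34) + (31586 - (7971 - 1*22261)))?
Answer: 1/45910 ≈ 2.1782e-5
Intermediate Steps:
1/(o(247, 34) + (31586 - (7971 - 1*22261))) = 1/(34 + (31586 - (7971 - 1*22261))) = 1/(34 + (31586 - (7971 - 22261))) = 1/(34 + (31586 - 1*(-14290))) = 1/(34 + (31586 + 14290)) = 1/(34 + 45876) = 1/45910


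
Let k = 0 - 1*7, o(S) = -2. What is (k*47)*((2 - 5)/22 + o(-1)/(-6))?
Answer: -4277/66 ≈ -64.803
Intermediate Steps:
k = -7 (k = 0 - 7 = -7)
(k*47)*((2 - 5)/22 + o(-1)/(-6)) = (-7*47)*((2 - 5)/22 - 2/(-6)) = -329*(-3*1/22 - 2*(-1/6)) = -329*(-3/22 + 1/3) = -329*13/66 = -4277/66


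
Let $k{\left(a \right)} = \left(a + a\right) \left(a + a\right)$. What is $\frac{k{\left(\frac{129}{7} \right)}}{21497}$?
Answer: $\frac{66564}{1053353} \approx 0.063192$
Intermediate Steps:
$k{\left(a \right)} = 4 a^{2}$ ($k{\left(a \right)} = 2 a 2 a = 4 a^{2}$)
$\frac{k{\left(\frac{129}{7} \right)}}{21497} = \frac{4 \left(\frac{129}{7}\right)^{2}}{21497} = 4 \left(129 \cdot \frac{1}{7}\right)^{2} \cdot \frac{1}{21497} = 4 \left(\frac{129}{7}\right)^{2} \cdot \frac{1}{21497} = 4 \cdot \frac{16641}{49} \cdot \frac{1}{21497} = \frac{66564}{49} \cdot \frac{1}{21497} = \frac{66564}{1053353}$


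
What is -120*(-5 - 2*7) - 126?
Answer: 2154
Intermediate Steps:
-120*(-5 - 2*7) - 126 = -120*(-5 - 14) - 126 = -120*(-19) - 126 = 2280 - 126 = 2154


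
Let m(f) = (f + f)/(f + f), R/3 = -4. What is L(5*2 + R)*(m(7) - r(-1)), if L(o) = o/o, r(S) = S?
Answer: 2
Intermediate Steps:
R = -12 (R = 3*(-4) = -12)
m(f) = 1 (m(f) = (2*f)/((2*f)) = (2*f)*(1/(2*f)) = 1)
L(o) = 1
L(5*2 + R)*(m(7) - r(-1)) = 1*(1 - 1*(-1)) = 1*(1 + 1) = 1*2 = 2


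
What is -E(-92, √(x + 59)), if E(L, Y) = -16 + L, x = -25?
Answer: 108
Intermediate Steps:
-E(-92, √(x + 59)) = -(-16 - 92) = -1*(-108) = 108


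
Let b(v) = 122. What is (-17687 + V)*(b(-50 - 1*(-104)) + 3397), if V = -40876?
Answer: -206083197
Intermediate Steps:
(-17687 + V)*(b(-50 - 1*(-104)) + 3397) = (-17687 - 40876)*(122 + 3397) = -58563*3519 = -206083197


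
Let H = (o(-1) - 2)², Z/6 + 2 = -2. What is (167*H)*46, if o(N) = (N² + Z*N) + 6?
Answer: 6460562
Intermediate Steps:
Z = -24 (Z = -12 + 6*(-2) = -12 - 12 = -24)
o(N) = 6 + N² - 24*N (o(N) = (N² - 24*N) + 6 = 6 + N² - 24*N)
H = 841 (H = ((6 + (-1)² - 24*(-1)) - 2)² = ((6 + 1 + 24) - 2)² = (31 - 2)² = 29² = 841)
(167*H)*46 = (167*841)*46 = 140447*46 = 6460562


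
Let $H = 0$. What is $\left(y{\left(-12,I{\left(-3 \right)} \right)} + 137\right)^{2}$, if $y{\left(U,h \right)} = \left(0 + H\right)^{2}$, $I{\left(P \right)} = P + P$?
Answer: $18769$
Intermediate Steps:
$I{\left(P \right)} = 2 P$
$y{\left(U,h \right)} = 0$ ($y{\left(U,h \right)} = \left(0 + 0\right)^{2} = 0^{2} = 0$)
$\left(y{\left(-12,I{\left(-3 \right)} \right)} + 137\right)^{2} = \left(0 + 137\right)^{2} = 137^{2} = 18769$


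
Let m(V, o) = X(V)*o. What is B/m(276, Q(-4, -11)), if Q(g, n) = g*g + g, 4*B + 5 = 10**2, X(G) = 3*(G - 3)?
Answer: 95/39312 ≈ 0.0024166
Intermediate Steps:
X(G) = -9 + 3*G (X(G) = 3*(-3 + G) = -9 + 3*G)
B = 95/4 (B = -5/4 + (1/4)*10**2 = -5/4 + (1/4)*100 = -5/4 + 25 = 95/4 ≈ 23.750)
Q(g, n) = g + g**2 (Q(g, n) = g**2 + g = g + g**2)
m(V, o) = o*(-9 + 3*V) (m(V, o) = (-9 + 3*V)*o = o*(-9 + 3*V))
B/m(276, Q(-4, -11)) = 95/(4*((3*(-4*(1 - 4))*(-3 + 276)))) = 95/(4*((3*(-4*(-3))*273))) = 95/(4*((3*12*273))) = (95/4)/9828 = (95/4)*(1/9828) = 95/39312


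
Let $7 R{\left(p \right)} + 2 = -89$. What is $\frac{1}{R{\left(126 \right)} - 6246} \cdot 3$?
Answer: $- \frac{3}{6259} \approx -0.00047931$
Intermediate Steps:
$R{\left(p \right)} = -13$ ($R{\left(p \right)} = - \frac{2}{7} + \frac{1}{7} \left(-89\right) = - \frac{2}{7} - \frac{89}{7} = -13$)
$\frac{1}{R{\left(126 \right)} - 6246} \cdot 3 = \frac{1}{-13 - 6246} \cdot 3 = \frac{1}{-6259} \cdot 3 = \left(- \frac{1}{6259}\right) 3 = - \frac{3}{6259}$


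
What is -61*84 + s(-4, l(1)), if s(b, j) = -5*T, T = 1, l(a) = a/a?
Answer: -5129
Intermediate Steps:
l(a) = 1
s(b, j) = -5 (s(b, j) = -5*1 = -5)
-61*84 + s(-4, l(1)) = -61*84 - 5 = -5124 - 5 = -5129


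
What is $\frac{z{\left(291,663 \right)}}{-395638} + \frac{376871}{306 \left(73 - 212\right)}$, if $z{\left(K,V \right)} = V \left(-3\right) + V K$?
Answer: $- \frac{78613050397}{8414033346} \approx -9.3431$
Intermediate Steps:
$z{\left(K,V \right)} = - 3 V + K V$
$\frac{z{\left(291,663 \right)}}{-395638} + \frac{376871}{306 \left(73 - 212\right)} = \frac{663 \left(-3 + 291\right)}{-395638} + \frac{376871}{306 \left(73 - 212\right)} = 663 \cdot 288 \left(- \frac{1}{395638}\right) + \frac{376871}{306 \left(-139\right)} = 190944 \left(- \frac{1}{395638}\right) + \frac{376871}{-42534} = - \frac{95472}{197819} + 376871 \left(- \frac{1}{42534}\right) = - \frac{95472}{197819} - \frac{376871}{42534} = - \frac{78613050397}{8414033346}$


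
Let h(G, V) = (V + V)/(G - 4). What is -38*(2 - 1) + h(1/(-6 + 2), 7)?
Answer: -702/17 ≈ -41.294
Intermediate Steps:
h(G, V) = 2*V/(-4 + G) (h(G, V) = (2*V)/(-4 + G) = 2*V/(-4 + G))
-38*(2 - 1) + h(1/(-6 + 2), 7) = -38*(2 - 1) + 2*7/(-4 + 1/(-6 + 2)) = -38 + 2*7/(-4 + 1/(-4)) = -38*1 + 2*7/(-4 - 1/4) = -38 + 2*7/(-17/4) = -38 + 2*7*(-4/17) = -38 - 56/17 = -702/17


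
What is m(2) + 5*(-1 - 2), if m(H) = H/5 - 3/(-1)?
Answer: -58/5 ≈ -11.600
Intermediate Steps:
m(H) = 3 + H/5 (m(H) = H*(⅕) - 3*(-1) = H/5 + 3 = 3 + H/5)
m(2) + 5*(-1 - 2) = (3 + (⅕)*2) + 5*(-1 - 2) = (3 + ⅖) + 5*(-3) = 17/5 - 15 = -58/5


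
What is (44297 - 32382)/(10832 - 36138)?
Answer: -11915/25306 ≈ -0.47084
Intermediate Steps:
(44297 - 32382)/(10832 - 36138) = 11915/(-25306) = 11915*(-1/25306) = -11915/25306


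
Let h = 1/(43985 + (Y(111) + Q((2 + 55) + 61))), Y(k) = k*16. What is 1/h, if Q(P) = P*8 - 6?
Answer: 46699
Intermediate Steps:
Y(k) = 16*k
Q(P) = -6 + 8*P (Q(P) = 8*P - 6 = -6 + 8*P)
h = 1/46699 (h = 1/(43985 + (16*111 + (-6 + 8*((2 + 55) + 61)))) = 1/(43985 + (1776 + (-6 + 8*(57 + 61)))) = 1/(43985 + (1776 + (-6 + 8*118))) = 1/(43985 + (1776 + (-6 + 944))) = 1/(43985 + (1776 + 938)) = 1/(43985 + 2714) = 1/46699 ≈ 2.1414e-5)
1/h = 1/(1/46699) = 46699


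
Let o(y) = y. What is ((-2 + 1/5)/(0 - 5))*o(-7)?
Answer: -63/25 ≈ -2.5200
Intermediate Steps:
((-2 + 1/5)/(0 - 5))*o(-7) = ((-2 + 1/5)/(0 - 5))*(-7) = ((-2 + ⅕)/(-5))*(-7) = -9/5*(-⅕)*(-7) = (9/25)*(-7) = -63/25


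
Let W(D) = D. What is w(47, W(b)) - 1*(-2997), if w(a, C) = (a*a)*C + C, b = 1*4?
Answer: 11837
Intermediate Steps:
b = 4
w(a, C) = C + C*a**2 (w(a, C) = a**2*C + C = C*a**2 + C = C + C*a**2)
w(47, W(b)) - 1*(-2997) = 4*(1 + 47**2) - 1*(-2997) = 4*(1 + 2209) + 2997 = 4*2210 + 2997 = 8840 + 2997 = 11837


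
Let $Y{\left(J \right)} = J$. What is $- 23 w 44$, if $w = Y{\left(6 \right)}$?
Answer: $-6072$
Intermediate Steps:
$w = 6$
$- 23 w 44 = \left(-23\right) 6 \cdot 44 = \left(-138\right) 44 = -6072$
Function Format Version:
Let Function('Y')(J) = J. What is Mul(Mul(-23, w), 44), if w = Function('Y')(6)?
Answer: -6072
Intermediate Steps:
w = 6
Mul(Mul(-23, w), 44) = Mul(Mul(-23, 6), 44) = Mul(-138, 44) = -6072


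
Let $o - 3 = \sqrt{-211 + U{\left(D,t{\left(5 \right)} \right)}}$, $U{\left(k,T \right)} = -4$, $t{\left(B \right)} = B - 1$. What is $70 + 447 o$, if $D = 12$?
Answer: $1411 + 447 i \sqrt{215} \approx 1411.0 + 6554.3 i$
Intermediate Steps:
$t{\left(B \right)} = -1 + B$
$o = 3 + i \sqrt{215}$ ($o = 3 + \sqrt{-211 - 4} = 3 + \sqrt{-215} = 3 + i \sqrt{215} \approx 3.0 + 14.663 i$)
$70 + 447 o = 70 + 447 \left(3 + i \sqrt{215}\right) = 70 + \left(1341 + 447 i \sqrt{215}\right) = 1411 + 447 i \sqrt{215}$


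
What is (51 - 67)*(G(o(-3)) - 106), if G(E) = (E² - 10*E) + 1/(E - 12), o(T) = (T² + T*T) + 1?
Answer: -7296/7 ≈ -1042.3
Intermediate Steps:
o(T) = 1 + 2*T² (o(T) = (T² + T²) + 1 = 2*T² + 1 = 1 + 2*T²)
G(E) = E² + 1/(-12 + E) - 10*E (G(E) = (E² - 10*E) + 1/(-12 + E) = E² + 1/(-12 + E) - 10*E)
(51 - 67)*(G(o(-3)) - 106) = (51 - 67)*((1 + (1 + 2*(-3)²)³ - 22*(1 + 2*(-3)²)² + 120*(1 + 2*(-3)²))/(-12 + (1 + 2*(-3)²)) - 106) = -16*((1 + (1 + 2*9)³ - 22*(1 + 2*9)² + 120*(1 + 2*9))/(-12 + (1 + 2*9)) - 106) = -16*((1 + (1 + 18)³ - 22*(1 + 18)² + 120*(1 + 18))/(-12 + (1 + 18)) - 106) = -16*((1 + 19³ - 22*19² + 120*19)/(-12 + 19) - 106) = -16*((1 + 6859 - 22*361 + 2280)/7 - 106) = -16*((1 + 6859 - 7942 + 2280)/7 - 106) = -16*((⅐)*1198 - 106) = -16*(1198/7 - 106) = -16*456/7 = -7296/7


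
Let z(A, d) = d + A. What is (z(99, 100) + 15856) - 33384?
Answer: -17329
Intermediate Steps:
z(A, d) = A + d
(z(99, 100) + 15856) - 33384 = ((99 + 100) + 15856) - 33384 = (199 + 15856) - 33384 = 16055 - 33384 = -17329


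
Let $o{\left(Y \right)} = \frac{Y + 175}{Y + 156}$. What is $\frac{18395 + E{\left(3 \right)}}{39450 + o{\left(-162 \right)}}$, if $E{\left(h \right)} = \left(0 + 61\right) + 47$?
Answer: $\frac{111018}{236687} \approx 0.46905$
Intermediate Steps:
$E{\left(h \right)} = 108$ ($E{\left(h \right)} = 61 + 47 = 108$)
$o{\left(Y \right)} = \frac{175 + Y}{156 + Y}$
$\frac{18395 + E{\left(3 \right)}}{39450 + o{\left(-162 \right)}} = \frac{18395 + 108}{39450 + \frac{175 - 162}{156 - 162}} = \frac{18503}{39450 + \frac{1}{-6} \cdot 13} = \frac{18503}{39450 - \frac{13}{6}} = \frac{18503}{\frac{236687}{6}} = 18503 \cdot \frac{6}{236687} = \frac{111018}{236687}$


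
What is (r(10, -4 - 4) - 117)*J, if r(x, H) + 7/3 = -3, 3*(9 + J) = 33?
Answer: -734/3 ≈ -244.67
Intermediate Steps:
J = 2 (J = -9 + (⅓)*33 = -9 + 11 = 2)
r(x, H) = -16/3 (r(x, H) = -7/3 - 3 = -16/3)
(r(10, -4 - 4) - 117)*J = (-16/3 - 117)*2 = -367/3*2 = -734/3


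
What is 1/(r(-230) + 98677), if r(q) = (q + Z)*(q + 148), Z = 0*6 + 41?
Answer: 1/114175 ≈ 8.7585e-6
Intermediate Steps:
Z = 41 (Z = 0 + 41 = 41)
r(q) = (41 + q)*(148 + q) (r(q) = (q + 41)*(q + 148) = (41 + q)*(148 + q))
1/(r(-230) + 98677) = 1/((6068 + (-230)**2 + 189*(-230)) + 98677) = 1/((6068 + 52900 - 43470) + 98677) = 1/(15498 + 98677) = 1/114175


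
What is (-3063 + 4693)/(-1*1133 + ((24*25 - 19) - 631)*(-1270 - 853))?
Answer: 1630/105017 ≈ 0.015521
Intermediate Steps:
(-3063 + 4693)/(-1*1133 + ((24*25 - 19) - 631)*(-1270 - 853)) = 1630/(-1133 + ((600 - 19) - 631)*(-2123)) = 1630/(-1133 + (581 - 631)*(-2123)) = 1630/(-1133 - 50*(-2123)) = 1630/(-1133 + 106150) = 1630/105017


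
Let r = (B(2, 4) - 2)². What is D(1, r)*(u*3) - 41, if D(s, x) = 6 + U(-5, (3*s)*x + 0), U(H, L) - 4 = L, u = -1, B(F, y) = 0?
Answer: -107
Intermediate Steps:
r = 4 (r = (0 - 2)² = (-2)² = 4)
U(H, L) = 4 + L
D(s, x) = 10 + 3*s*x (D(s, x) = 6 + (4 + ((3*s)*x + 0)) = 6 + (4 + (3*s*x + 0)) = 6 + (4 + 3*s*x) = 10 + 3*s*x)
D(1, r)*(u*3) - 41 = (10 + 3*1*4)*(-1*3) - 41 = (10 + 12)*(-3) - 41 = 22*(-3) - 41 = -66 - 41 = -107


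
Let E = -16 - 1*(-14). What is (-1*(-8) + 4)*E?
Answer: -24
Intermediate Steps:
E = -2 (E = -16 + 14 = -2)
(-1*(-8) + 4)*E = (-1*(-8) + 4)*(-2) = (8 + 4)*(-2) = 12*(-2) = -24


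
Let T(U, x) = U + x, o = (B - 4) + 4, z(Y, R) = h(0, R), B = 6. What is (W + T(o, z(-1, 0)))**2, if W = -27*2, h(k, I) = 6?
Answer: 1764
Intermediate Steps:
z(Y, R) = 6
W = -54
o = 6 (o = (6 - 4) + 4 = 2 + 4 = 6)
(W + T(o, z(-1, 0)))**2 = (-54 + (6 + 6))**2 = (-54 + 12)**2 = (-42)**2 = 1764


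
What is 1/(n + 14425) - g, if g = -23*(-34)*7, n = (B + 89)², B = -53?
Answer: -86056753/15721 ≈ -5474.0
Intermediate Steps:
n = 1296 (n = (-53 + 89)² = 36² = 1296)
g = 5474 (g = 782*7 = 5474)
1/(n + 14425) - g = 1/(1296 + 14425) - 1*5474 = 1/15721 - 5474 = -86056753/15721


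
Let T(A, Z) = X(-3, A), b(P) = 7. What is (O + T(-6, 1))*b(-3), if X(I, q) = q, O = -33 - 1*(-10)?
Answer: -203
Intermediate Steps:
O = -23 (O = -33 + 10 = -23)
T(A, Z) = A
(O + T(-6, 1))*b(-3) = (-23 - 6)*7 = -29*7 = -203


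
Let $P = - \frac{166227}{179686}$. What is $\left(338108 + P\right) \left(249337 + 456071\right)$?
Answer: $\frac{21427864155006144}{89843} \approx 2.385 \cdot 10^{11}$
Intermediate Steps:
$P = - \frac{166227}{179686}$ ($P = \left(-166227\right) \frac{1}{179686} = - \frac{166227}{179686} \approx -0.9251$)
$\left(338108 + P\right) \left(249337 + 456071\right) = \left(338108 - \frac{166227}{179686}\right) \left(249337 + 456071\right) = \frac{60753107861}{179686} \cdot 705408 = \frac{21427864155006144}{89843}$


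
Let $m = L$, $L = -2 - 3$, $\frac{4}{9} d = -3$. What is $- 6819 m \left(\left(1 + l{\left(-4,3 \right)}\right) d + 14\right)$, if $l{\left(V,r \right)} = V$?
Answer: $\frac{4671015}{4} \approx 1.1678 \cdot 10^{6}$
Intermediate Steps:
$d = - \frac{27}{4}$ ($d = \frac{9}{4} \left(-3\right) = - \frac{27}{4} \approx -6.75$)
$L = -5$ ($L = -2 - 3 = -5$)
$m = -5$
$- 6819 m \left(\left(1 + l{\left(-4,3 \right)}\right) d + 14\right) = - 6819 \left(- 5 \left(\left(1 - 4\right) \left(- \frac{27}{4}\right) + 14\right)\right) = - 6819 \left(- 5 \left(\left(-3\right) \left(- \frac{27}{4}\right) + 14\right)\right) = - 6819 \left(- 5 \left(\frac{81}{4} + 14\right)\right) = - 6819 \left(\left(-5\right) \frac{137}{4}\right) = \left(-6819\right) \left(- \frac{685}{4}\right) = \frac{4671015}{4}$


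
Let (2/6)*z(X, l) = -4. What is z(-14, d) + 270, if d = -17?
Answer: 258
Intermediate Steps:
z(X, l) = -12 (z(X, l) = 3*(-4) = -12)
z(-14, d) + 270 = -12 + 270 = 258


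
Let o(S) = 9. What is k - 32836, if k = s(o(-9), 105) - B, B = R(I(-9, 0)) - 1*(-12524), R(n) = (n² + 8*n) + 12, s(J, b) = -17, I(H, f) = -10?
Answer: -45409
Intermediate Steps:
R(n) = 12 + n² + 8*n
B = 12556 (B = (12 + (-10)² + 8*(-10)) - 1*(-12524) = (12 + 100 - 80) + 12524 = 32 + 12524 = 12556)
k = -12573 (k = -17 - 1*12556 = -17 - 12556 = -12573)
k - 32836 = -12573 - 32836 = -45409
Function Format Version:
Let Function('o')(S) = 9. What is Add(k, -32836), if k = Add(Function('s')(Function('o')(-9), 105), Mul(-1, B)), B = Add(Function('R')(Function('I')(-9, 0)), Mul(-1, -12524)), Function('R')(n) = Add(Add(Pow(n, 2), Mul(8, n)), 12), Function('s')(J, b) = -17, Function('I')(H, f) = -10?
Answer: -45409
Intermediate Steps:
Function('R')(n) = Add(12, Pow(n, 2), Mul(8, n))
B = 12556 (B = Add(Add(12, Pow(-10, 2), Mul(8, -10)), Mul(-1, -12524)) = Add(Add(12, 100, -80), 12524) = Add(32, 12524) = 12556)
k = -12573 (k = Add(-17, Mul(-1, 12556)) = Add(-17, -12556) = -12573)
Add(k, -32836) = Add(-12573, -32836) = -45409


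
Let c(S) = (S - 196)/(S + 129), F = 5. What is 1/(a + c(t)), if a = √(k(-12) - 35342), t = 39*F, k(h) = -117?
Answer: -324/3722343985 - 104976*I*√35459/3722343985 ≈ -8.7042e-8 - 0.0053105*I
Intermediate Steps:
t = 195 (t = 39*5 = 195)
c(S) = (-196 + S)/(129 + S)
a = I*√35459 (a = √(-117 - 35342) = √(-35459) = I*√35459 ≈ 188.31*I)
1/(a + c(t)) = 1/(I*√35459 + (-196 + 195)/(129 + 195)) = 1/(I*√35459 - 1/324) = 1/(-1/324 + I*√35459)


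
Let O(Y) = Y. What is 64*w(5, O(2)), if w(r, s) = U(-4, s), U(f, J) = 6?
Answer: 384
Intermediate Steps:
w(r, s) = 6
64*w(5, O(2)) = 64*6 = 384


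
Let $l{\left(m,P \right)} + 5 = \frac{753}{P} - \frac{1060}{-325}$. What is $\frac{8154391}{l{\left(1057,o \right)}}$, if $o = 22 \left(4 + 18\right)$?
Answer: $- \frac{36648162980}{821} \approx -4.4638 \cdot 10^{7}$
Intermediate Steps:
$o = 484$ ($o = 22 \cdot 22 = 484$)
$l{\left(m,P \right)} = - \frac{113}{65} + \frac{753}{P}$ ($l{\left(m,P \right)} = -5 + \left(\frac{753}{P} - \frac{1060}{-325}\right) = -5 + \left(\frac{753}{P} - - \frac{212}{65}\right) = -5 + \left(\frac{753}{P} + \frac{212}{65}\right) = -5 + \left(\frac{212}{65} + \frac{753}{P}\right) = - \frac{113}{65} + \frac{753}{P}$)
$\frac{8154391}{l{\left(1057,o \right)}} = \frac{8154391}{- \frac{113}{65} + \frac{753}{484}} = \frac{8154391}{- \frac{5747}{31460}} = 8154391 \left(- \frac{31460}{5747}\right) = - \frac{36648162980}{821}$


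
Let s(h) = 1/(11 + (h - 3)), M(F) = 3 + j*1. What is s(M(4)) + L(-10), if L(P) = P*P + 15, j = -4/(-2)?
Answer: 1496/13 ≈ 115.08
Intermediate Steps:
j = 2 (j = -4*(-1/2) = 2)
L(P) = 15 + P**2 (L(P) = P**2 + 15 = 15 + P**2)
M(F) = 5 (M(F) = 3 + 2*1 = 3 + 2 = 5)
s(h) = 1/(8 + h) (s(h) = 1/(11 + (-3 + h)) = 1/(8 + h))
s(M(4)) + L(-10) = 1/(8 + 5) + (15 + (-10)**2) = 1/13 + (15 + 100) = 1/13 + 115 = 1496/13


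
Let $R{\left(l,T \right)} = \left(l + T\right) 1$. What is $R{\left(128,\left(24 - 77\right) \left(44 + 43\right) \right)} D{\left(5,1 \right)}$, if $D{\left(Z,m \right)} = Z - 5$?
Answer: $0$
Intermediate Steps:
$D{\left(Z,m \right)} = -5 + Z$ ($D{\left(Z,m \right)} = Z - 5 = -5 + Z$)
$R{\left(l,T \right)} = T + l$ ($R{\left(l,T \right)} = \left(T + l\right) 1 = T + l$)
$R{\left(128,\left(24 - 77\right) \left(44 + 43\right) \right)} D{\left(5,1 \right)} = \left(\left(24 - 77\right) \left(44 + 43\right) + 128\right) \left(-5 + 5\right) = \left(\left(-53\right) 87 + 128\right) 0 = \left(-4611 + 128\right) 0 = \left(-4483\right) 0 = 0$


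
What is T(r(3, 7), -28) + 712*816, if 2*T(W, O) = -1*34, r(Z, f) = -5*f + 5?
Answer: 580975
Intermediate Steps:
r(Z, f) = 5 - 5*f
T(W, O) = -17 (T(W, O) = (-1*34)/2 = (1/2)*(-34) = -17)
T(r(3, 7), -28) + 712*816 = -17 + 712*816 = -17 + 580992 = 580975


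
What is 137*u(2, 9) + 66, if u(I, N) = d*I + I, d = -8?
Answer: -1852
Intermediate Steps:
u(I, N) = -7*I (u(I, N) = -8*I + I = -7*I)
137*u(2, 9) + 66 = 137*(-7*2) + 66 = 137*(-14) + 66 = -1918 + 66 = -1852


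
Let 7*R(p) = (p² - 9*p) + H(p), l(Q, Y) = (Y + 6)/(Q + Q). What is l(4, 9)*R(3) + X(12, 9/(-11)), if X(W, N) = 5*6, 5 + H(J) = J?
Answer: 345/14 ≈ 24.643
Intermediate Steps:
H(J) = -5 + J
l(Q, Y) = (6 + Y)/(2*Q) (l(Q, Y) = (6 + Y)/((2*Q)) = (6 + Y)*(1/(2*Q)) = (6 + Y)/(2*Q))
R(p) = -5/7 - 8*p/7 + p²/7 (R(p) = ((p² - 9*p) + (-5 + p))/7 = (-5 + p² - 8*p)/7 = -5/7 - 8*p/7 + p²/7)
X(W, N) = 30
l(4, 9)*R(3) + X(12, 9/(-11)) = ((½)*(6 + 9)/4)*(-5/7 - 8/7*3 + (⅐)*3²) + 30 = ((½)*(¼)*15)*(-5/7 - 24/7 + (⅐)*9) + 30 = 15*(-5/7 - 24/7 + 9/7)/8 + 30 = (15/8)*(-20/7) + 30 = -75/14 + 30 = 345/14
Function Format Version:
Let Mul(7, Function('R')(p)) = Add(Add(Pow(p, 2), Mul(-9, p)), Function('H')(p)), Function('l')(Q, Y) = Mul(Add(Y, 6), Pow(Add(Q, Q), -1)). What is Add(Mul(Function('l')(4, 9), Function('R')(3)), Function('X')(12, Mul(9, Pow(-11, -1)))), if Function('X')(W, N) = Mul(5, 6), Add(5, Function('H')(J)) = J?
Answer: Rational(345, 14) ≈ 24.643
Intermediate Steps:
Function('H')(J) = Add(-5, J)
Function('l')(Q, Y) = Mul(Rational(1, 2), Pow(Q, -1), Add(6, Y)) (Function('l')(Q, Y) = Mul(Add(6, Y), Pow(Mul(2, Q), -1)) = Mul(Add(6, Y), Mul(Rational(1, 2), Pow(Q, -1))) = Mul(Rational(1, 2), Pow(Q, -1), Add(6, Y)))
Function('R')(p) = Add(Rational(-5, 7), Mul(Rational(-8, 7), p), Mul(Rational(1, 7), Pow(p, 2))) (Function('R')(p) = Mul(Rational(1, 7), Add(Add(Pow(p, 2), Mul(-9, p)), Add(-5, p))) = Mul(Rational(1, 7), Add(-5, Pow(p, 2), Mul(-8, p))) = Add(Rational(-5, 7), Mul(Rational(-8, 7), p), Mul(Rational(1, 7), Pow(p, 2))))
Function('X')(W, N) = 30
Add(Mul(Function('l')(4, 9), Function('R')(3)), Function('X')(12, Mul(9, Pow(-11, -1)))) = Add(Mul(Mul(Rational(1, 2), Pow(4, -1), Add(6, 9)), Add(Rational(-5, 7), Mul(Rational(-8, 7), 3), Mul(Rational(1, 7), Pow(3, 2)))), 30) = Add(Mul(Mul(Rational(1, 2), Rational(1, 4), 15), Add(Rational(-5, 7), Rational(-24, 7), Mul(Rational(1, 7), 9))), 30) = Add(Mul(Rational(15, 8), Add(Rational(-5, 7), Rational(-24, 7), Rational(9, 7))), 30) = Add(Mul(Rational(15, 8), Rational(-20, 7)), 30) = Add(Rational(-75, 14), 30) = Rational(345, 14)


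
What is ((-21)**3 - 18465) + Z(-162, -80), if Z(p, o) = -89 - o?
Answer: -27735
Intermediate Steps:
((-21)**3 - 18465) + Z(-162, -80) = ((-21)**3 - 18465) + (-89 - 1*(-80)) = (-9261 - 18465) + (-89 + 80) = -27726 - 9 = -27735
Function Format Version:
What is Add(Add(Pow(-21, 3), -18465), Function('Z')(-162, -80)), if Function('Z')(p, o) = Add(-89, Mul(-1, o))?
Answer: -27735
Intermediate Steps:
Add(Add(Pow(-21, 3), -18465), Function('Z')(-162, -80)) = Add(Add(Pow(-21, 3), -18465), Add(-89, Mul(-1, -80))) = Add(Add(-9261, -18465), Add(-89, 80)) = Add(-27726, -9) = -27735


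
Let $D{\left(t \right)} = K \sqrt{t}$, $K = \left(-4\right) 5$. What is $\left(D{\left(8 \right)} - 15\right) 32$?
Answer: $-480 - 1280 \sqrt{2} \approx -2290.2$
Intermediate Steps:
$K = -20$
$D{\left(t \right)} = - 20 \sqrt{t}$
$\left(D{\left(8 \right)} - 15\right) 32 = \left(- 20 \sqrt{8} - 15\right) 32 = \left(- 20 \cdot 2 \sqrt{2} - 15\right) 32 = \left(- 40 \sqrt{2} - 15\right) 32 = \left(-15 - 40 \sqrt{2}\right) 32 = -480 - 1280 \sqrt{2}$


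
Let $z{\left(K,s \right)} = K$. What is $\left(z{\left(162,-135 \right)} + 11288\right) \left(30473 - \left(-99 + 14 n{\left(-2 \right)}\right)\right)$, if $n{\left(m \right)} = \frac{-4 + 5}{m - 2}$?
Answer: $350089475$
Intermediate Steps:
$n{\left(m \right)} = \frac{1}{-2 + m}$ ($n{\left(m \right)} = 1 \frac{1}{-2 + m} = \frac{1}{-2 + m}$)
$\left(z{\left(162,-135 \right)} + 11288\right) \left(30473 - \left(-99 + 14 n{\left(-2 \right)}\right)\right) = \left(162 + 11288\right) \left(30473 + \left(- \frac{14}{-2 - 2} + 99\right)\right) = 11450 \left(30473 + \left(- \frac{14}{-4} + 99\right)\right) = 11450 \left(30473 + \left(\left(-14\right) \left(- \frac{1}{4}\right) + 99\right)\right) = 11450 \left(30473 + \left(\frac{7}{2} + 99\right)\right) = 11450 \left(30473 + \frac{205}{2}\right) = 11450 \cdot \frac{61151}{2} = 350089475$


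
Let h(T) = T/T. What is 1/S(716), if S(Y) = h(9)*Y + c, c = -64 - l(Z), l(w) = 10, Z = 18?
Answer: 1/642 ≈ 0.0015576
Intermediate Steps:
h(T) = 1
c = -74 (c = -64 - 1*10 = -64 - 10 = -74)
S(Y) = -74 + Y (S(Y) = 1*Y - 74 = Y - 74 = -74 + Y)
1/S(716) = 1/(-74 + 716) = 1/642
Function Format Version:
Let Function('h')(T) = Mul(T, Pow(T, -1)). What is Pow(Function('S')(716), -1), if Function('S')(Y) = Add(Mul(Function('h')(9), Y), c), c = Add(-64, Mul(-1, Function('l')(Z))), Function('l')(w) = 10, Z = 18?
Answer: Rational(1, 642) ≈ 0.0015576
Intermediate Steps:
Function('h')(T) = 1
c = -74 (c = Add(-64, Mul(-1, 10)) = Add(-64, -10) = -74)
Function('S')(Y) = Add(-74, Y) (Function('S')(Y) = Add(Mul(1, Y), -74) = Add(Y, -74) = Add(-74, Y))
Pow(Function('S')(716), -1) = Pow(Add(-74, 716), -1) = Pow(642, -1) = Rational(1, 642)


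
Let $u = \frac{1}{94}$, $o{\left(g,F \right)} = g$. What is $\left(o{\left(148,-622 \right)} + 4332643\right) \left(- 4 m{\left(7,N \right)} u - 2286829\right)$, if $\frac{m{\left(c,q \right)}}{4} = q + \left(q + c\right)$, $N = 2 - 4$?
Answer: $- \frac{465692653144717}{47} \approx -9.9084 \cdot 10^{12}$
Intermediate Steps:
$N = -2$
$m{\left(c,q \right)} = 4 c + 8 q$ ($m{\left(c,q \right)} = 4 \left(q + \left(q + c\right)\right) = 4 \left(q + \left(c + q\right)\right) = 4 \left(c + 2 q\right) = 4 c + 8 q$)
$u = \frac{1}{94} \approx 0.010638$
$\left(o{\left(148,-622 \right)} + 4332643\right) \left(- 4 m{\left(7,N \right)} u - 2286829\right) = \left(148 + 4332643\right) \left(- 4 \left(4 \cdot 7 + 8 \left(-2\right)\right) \frac{1}{94} - 2286829\right) = 4332791 \left(- 4 \left(28 - 16\right) \frac{1}{94} - 2286829\right) = 4332791 \left(\left(-4\right) 12 \cdot \frac{1}{94} - 2286829\right) = 4332791 \left(\left(-48\right) \frac{1}{94} - 2286829\right) = 4332791 \left(- \frac{24}{47} - 2286829\right) = 4332791 \left(- \frac{107480987}{47}\right) = - \frac{465692653144717}{47}$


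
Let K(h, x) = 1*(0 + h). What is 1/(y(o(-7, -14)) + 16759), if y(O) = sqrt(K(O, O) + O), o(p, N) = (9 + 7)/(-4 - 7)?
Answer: 184349/3089504923 - 4*I*sqrt(22)/3089504923 ≈ 5.9669e-5 - 6.0727e-9*I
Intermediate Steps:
K(h, x) = h (K(h, x) = 1*h = h)
o(p, N) = -16/11 (o(p, N) = 16/(-11) = 16*(-1/11) = -16/11)
y(O) = sqrt(2)*sqrt(O) (y(O) = sqrt(O + O) = sqrt(2*O) = sqrt(2)*sqrt(O))
1/(y(o(-7, -14)) + 16759) = 1/(sqrt(2)*sqrt(-16/11) + 16759) = 1/(sqrt(2)*(4*I*sqrt(11)/11) + 16759) = 1/(4*I*sqrt(22)/11 + 16759) = 1/(16759 + 4*I*sqrt(22)/11)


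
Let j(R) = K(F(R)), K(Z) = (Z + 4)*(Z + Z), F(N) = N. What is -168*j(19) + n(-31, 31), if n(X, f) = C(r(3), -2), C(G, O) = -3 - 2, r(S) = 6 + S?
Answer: -146837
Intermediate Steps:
C(G, O) = -5
K(Z) = 2*Z*(4 + Z) (K(Z) = (4 + Z)*(2*Z) = 2*Z*(4 + Z))
j(R) = 2*R*(4 + R)
n(X, f) = -5
-168*j(19) + n(-31, 31) = -336*19*(4 + 19) - 5 = -336*19*23 - 5 = -168*874 - 5 = -146832 - 5 = -146837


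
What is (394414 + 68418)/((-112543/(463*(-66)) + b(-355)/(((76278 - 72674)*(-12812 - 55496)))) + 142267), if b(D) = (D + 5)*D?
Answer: 870451675411410048/267569558456921857 ≈ 3.2532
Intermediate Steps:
b(D) = D*(5 + D) (b(D) = (5 + D)*D = D*(5 + D))
(394414 + 68418)/((-112543/(463*(-66)) + b(-355)/(((76278 - 72674)*(-12812 - 55496)))) + 142267) = (394414 + 68418)/((-112543/(463*(-66)) + (-355*(5 - 355))/(((76278 - 72674)*(-12812 - 55496)))) + 142267) = 462832/((-112543/(-30558) + (-355*(-350))/((3604*(-68308)))) + 142267) = 462832/((-112543*(-1/30558) + 124250/(-246182032)) + 142267) = 462832/((112543/30558 + 124250*(-1/246182032)) + 142267) = 462832/((112543/30558 - 62125/123091016) + 142267) = 462832/(6925566898969/1880707633464 + 142267) = 462832/(267569558456921857/1880707633464) = 462832*(1880707633464/267569558456921857) = 870451675411410048/267569558456921857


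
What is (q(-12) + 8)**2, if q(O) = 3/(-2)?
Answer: 169/4 ≈ 42.250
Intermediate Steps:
q(O) = -3/2 (q(O) = 3*(-1/2) = -3/2)
(q(-12) + 8)**2 = (-3/2 + 8)**2 = (13/2)**2 = 169/4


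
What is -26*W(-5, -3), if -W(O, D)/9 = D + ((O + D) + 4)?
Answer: -1638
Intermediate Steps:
W(O, D) = -36 - 18*D - 9*O (W(O, D) = -9*(D + ((O + D) + 4)) = -9*(D + ((D + O) + 4)) = -9*(D + (4 + D + O)) = -9*(4 + O + 2*D) = -36 - 18*D - 9*O)
-26*W(-5, -3) = -26*(-36 - 18*(-3) - 9*(-5)) = -26*(-36 + 54 + 45) = -26*63 = -1638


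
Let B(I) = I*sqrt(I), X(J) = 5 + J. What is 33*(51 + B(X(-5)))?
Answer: 1683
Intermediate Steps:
B(I) = I**(3/2)
33*(51 + B(X(-5))) = 33*(51 + (5 - 5)**(3/2)) = 33*(51 + 0**(3/2)) = 33*(51 + 0) = 33*51 = 1683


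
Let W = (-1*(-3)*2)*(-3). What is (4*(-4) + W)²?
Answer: 1156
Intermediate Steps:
W = -18 (W = (3*2)*(-3) = 6*(-3) = -18)
(4*(-4) + W)² = (4*(-4) - 18)² = (-16 - 18)² = (-34)² = 1156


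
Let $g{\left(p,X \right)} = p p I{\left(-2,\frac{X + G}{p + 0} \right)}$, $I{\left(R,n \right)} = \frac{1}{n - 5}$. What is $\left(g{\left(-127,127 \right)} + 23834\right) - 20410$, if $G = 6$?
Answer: $\frac{581249}{768} \approx 756.83$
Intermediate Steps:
$I{\left(R,n \right)} = \frac{1}{-5 + n}$
$g{\left(p,X \right)} = \frac{p^{2}}{-5 + \frac{6 + X}{p}}$ ($g{\left(p,X \right)} = \frac{p p}{-5 + \frac{X + 6}{p + 0}} = \frac{p^{2}}{-5 + \frac{6 + X}{p}}$)
$\left(g{\left(-127,127 \right)} + 23834\right) - 20410 = \left(\frac{\left(-127\right)^{3}}{6 + 127 - -635} + 23834\right) - 20410 = \left(- \frac{2048383}{6 + 127 + 635} + 23834\right) - 20410 = \left(- \frac{2048383}{768} + 23834\right) - 20410 = \frac{16256129}{768} - 20410 = \frac{581249}{768}$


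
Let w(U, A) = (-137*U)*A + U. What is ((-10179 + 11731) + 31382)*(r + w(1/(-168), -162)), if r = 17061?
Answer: 15611006917/28 ≈ 5.5754e+8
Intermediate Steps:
w(U, A) = U - 137*A*U (w(U, A) = -137*A*U + U = U - 137*A*U)
((-10179 + 11731) + 31382)*(r + w(1/(-168), -162)) = ((-10179 + 11731) + 31382)*(17061 + (1 - 137*(-162))/(-168)) = (1552 + 31382)*(17061 - (1 + 22194)/168) = 32934*(17061 - 1/168*22195) = 32934*(17061 - 22195/168) = 32934*(2844053/168) = 15611006917/28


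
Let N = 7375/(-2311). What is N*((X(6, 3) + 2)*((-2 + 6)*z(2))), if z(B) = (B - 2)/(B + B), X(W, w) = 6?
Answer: 0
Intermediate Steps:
N = -7375/2311 (N = 7375*(-1/2311) = -7375/2311 ≈ -3.1913)
z(B) = (-2 + B)/(2*B) (z(B) = (-2 + B)/((2*B)) = (-2 + B)*(1/(2*B)) = (-2 + B)/(2*B))
N*((X(6, 3) + 2)*((-2 + 6)*z(2))) = -7375*(6 + 2)*(-2 + 6)*((½)*(-2 + 2)/2)/2311 = -59000*4*((½)*(½)*0)/2311 = -59000*4*0/2311 = -59000*0/2311 = -7375/2311*0 = 0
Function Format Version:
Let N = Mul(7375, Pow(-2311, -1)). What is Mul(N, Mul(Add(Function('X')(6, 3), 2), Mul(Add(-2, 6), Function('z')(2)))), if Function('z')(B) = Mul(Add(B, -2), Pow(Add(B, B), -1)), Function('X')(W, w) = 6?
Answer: 0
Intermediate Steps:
N = Rational(-7375, 2311) (N = Mul(7375, Rational(-1, 2311)) = Rational(-7375, 2311) ≈ -3.1913)
Function('z')(B) = Mul(Rational(1, 2), Pow(B, -1), Add(-2, B)) (Function('z')(B) = Mul(Add(-2, B), Pow(Mul(2, B), -1)) = Mul(Add(-2, B), Mul(Rational(1, 2), Pow(B, -1))) = Mul(Rational(1, 2), Pow(B, -1), Add(-2, B)))
Mul(N, Mul(Add(Function('X')(6, 3), 2), Mul(Add(-2, 6), Function('z')(2)))) = Mul(Rational(-7375, 2311), Mul(Add(6, 2), Mul(Add(-2, 6), Mul(Rational(1, 2), Pow(2, -1), Add(-2, 2))))) = Mul(Rational(-7375, 2311), Mul(8, Mul(4, Mul(Rational(1, 2), Rational(1, 2), 0)))) = Mul(Rational(-7375, 2311), Mul(8, Mul(4, 0))) = Mul(Rational(-7375, 2311), Mul(8, 0)) = Mul(Rational(-7375, 2311), 0) = 0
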